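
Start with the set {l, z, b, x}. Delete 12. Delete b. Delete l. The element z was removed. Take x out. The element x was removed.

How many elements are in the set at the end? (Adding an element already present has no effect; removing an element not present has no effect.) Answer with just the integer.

Tracking the set through each operation:
Start: {b, l, x, z}
Event 1 (remove 12): not present, no change. Set: {b, l, x, z}
Event 2 (remove b): removed. Set: {l, x, z}
Event 3 (remove l): removed. Set: {x, z}
Event 4 (remove z): removed. Set: {x}
Event 5 (remove x): removed. Set: {}
Event 6 (remove x): not present, no change. Set: {}

Final set: {} (size 0)

Answer: 0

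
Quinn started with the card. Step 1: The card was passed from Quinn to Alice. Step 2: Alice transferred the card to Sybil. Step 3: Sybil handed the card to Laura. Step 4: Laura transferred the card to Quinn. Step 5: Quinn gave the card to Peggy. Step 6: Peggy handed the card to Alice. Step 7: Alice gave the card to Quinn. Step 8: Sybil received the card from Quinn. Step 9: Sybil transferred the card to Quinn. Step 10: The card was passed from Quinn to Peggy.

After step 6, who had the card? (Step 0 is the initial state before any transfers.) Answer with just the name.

Tracking the card holder through step 6:
After step 0 (start): Quinn
After step 1: Alice
After step 2: Sybil
After step 3: Laura
After step 4: Quinn
After step 5: Peggy
After step 6: Alice

At step 6, the holder is Alice.

Answer: Alice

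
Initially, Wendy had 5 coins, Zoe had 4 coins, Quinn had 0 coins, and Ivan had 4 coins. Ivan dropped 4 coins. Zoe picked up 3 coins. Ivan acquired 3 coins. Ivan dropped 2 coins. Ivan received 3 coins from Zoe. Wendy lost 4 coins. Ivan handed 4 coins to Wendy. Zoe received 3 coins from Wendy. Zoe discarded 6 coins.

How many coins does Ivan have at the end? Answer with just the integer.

Answer: 0

Derivation:
Tracking counts step by step:
Start: Wendy=5, Zoe=4, Quinn=0, Ivan=4
Event 1 (Ivan -4): Ivan: 4 -> 0. State: Wendy=5, Zoe=4, Quinn=0, Ivan=0
Event 2 (Zoe +3): Zoe: 4 -> 7. State: Wendy=5, Zoe=7, Quinn=0, Ivan=0
Event 3 (Ivan +3): Ivan: 0 -> 3. State: Wendy=5, Zoe=7, Quinn=0, Ivan=3
Event 4 (Ivan -2): Ivan: 3 -> 1. State: Wendy=5, Zoe=7, Quinn=0, Ivan=1
Event 5 (Zoe -> Ivan, 3): Zoe: 7 -> 4, Ivan: 1 -> 4. State: Wendy=5, Zoe=4, Quinn=0, Ivan=4
Event 6 (Wendy -4): Wendy: 5 -> 1. State: Wendy=1, Zoe=4, Quinn=0, Ivan=4
Event 7 (Ivan -> Wendy, 4): Ivan: 4 -> 0, Wendy: 1 -> 5. State: Wendy=5, Zoe=4, Quinn=0, Ivan=0
Event 8 (Wendy -> Zoe, 3): Wendy: 5 -> 2, Zoe: 4 -> 7. State: Wendy=2, Zoe=7, Quinn=0, Ivan=0
Event 9 (Zoe -6): Zoe: 7 -> 1. State: Wendy=2, Zoe=1, Quinn=0, Ivan=0

Ivan's final count: 0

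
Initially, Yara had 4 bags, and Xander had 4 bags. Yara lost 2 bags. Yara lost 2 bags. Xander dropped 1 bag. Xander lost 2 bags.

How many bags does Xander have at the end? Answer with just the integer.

Tracking counts step by step:
Start: Yara=4, Xander=4
Event 1 (Yara -2): Yara: 4 -> 2. State: Yara=2, Xander=4
Event 2 (Yara -2): Yara: 2 -> 0. State: Yara=0, Xander=4
Event 3 (Xander -1): Xander: 4 -> 3. State: Yara=0, Xander=3
Event 4 (Xander -2): Xander: 3 -> 1. State: Yara=0, Xander=1

Xander's final count: 1

Answer: 1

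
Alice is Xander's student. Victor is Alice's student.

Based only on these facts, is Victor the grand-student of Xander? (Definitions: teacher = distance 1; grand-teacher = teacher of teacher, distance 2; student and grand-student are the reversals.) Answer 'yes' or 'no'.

Reconstructing the teacher chain from the given facts:
  Xander -> Alice -> Victor
(each arrow means 'teacher of the next')
Positions in the chain (0 = top):
  position of Xander: 0
  position of Alice: 1
  position of Victor: 2

Victor is at position 2, Xander is at position 0; signed distance (j - i) = -2.
'grand-student' requires j - i = -2. Actual distance is -2, so the relation HOLDS.

Answer: yes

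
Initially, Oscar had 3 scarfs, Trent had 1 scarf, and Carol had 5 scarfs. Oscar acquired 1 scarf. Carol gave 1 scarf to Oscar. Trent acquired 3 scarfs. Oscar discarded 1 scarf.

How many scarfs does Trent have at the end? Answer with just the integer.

Answer: 4

Derivation:
Tracking counts step by step:
Start: Oscar=3, Trent=1, Carol=5
Event 1 (Oscar +1): Oscar: 3 -> 4. State: Oscar=4, Trent=1, Carol=5
Event 2 (Carol -> Oscar, 1): Carol: 5 -> 4, Oscar: 4 -> 5. State: Oscar=5, Trent=1, Carol=4
Event 3 (Trent +3): Trent: 1 -> 4. State: Oscar=5, Trent=4, Carol=4
Event 4 (Oscar -1): Oscar: 5 -> 4. State: Oscar=4, Trent=4, Carol=4

Trent's final count: 4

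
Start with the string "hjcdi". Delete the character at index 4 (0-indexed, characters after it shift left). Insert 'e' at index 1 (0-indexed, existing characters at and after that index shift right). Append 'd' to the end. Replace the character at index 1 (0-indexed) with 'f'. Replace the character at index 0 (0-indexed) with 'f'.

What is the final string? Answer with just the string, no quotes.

Applying each edit step by step:
Start: "hjcdi"
Op 1 (delete idx 4 = 'i'): "hjcdi" -> "hjcd"
Op 2 (insert 'e' at idx 1): "hjcd" -> "hejcd"
Op 3 (append 'd'): "hejcd" -> "hejcdd"
Op 4 (replace idx 1: 'e' -> 'f'): "hejcdd" -> "hfjcdd"
Op 5 (replace idx 0: 'h' -> 'f'): "hfjcdd" -> "ffjcdd"

Answer: ffjcdd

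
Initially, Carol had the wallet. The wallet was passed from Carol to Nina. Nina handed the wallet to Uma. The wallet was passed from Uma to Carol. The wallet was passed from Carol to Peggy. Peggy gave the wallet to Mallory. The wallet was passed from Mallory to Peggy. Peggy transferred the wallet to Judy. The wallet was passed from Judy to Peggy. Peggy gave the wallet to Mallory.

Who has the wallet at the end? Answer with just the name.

Tracking the wallet through each event:
Start: Carol has the wallet.
After event 1: Nina has the wallet.
After event 2: Uma has the wallet.
After event 3: Carol has the wallet.
After event 4: Peggy has the wallet.
After event 5: Mallory has the wallet.
After event 6: Peggy has the wallet.
After event 7: Judy has the wallet.
After event 8: Peggy has the wallet.
After event 9: Mallory has the wallet.

Answer: Mallory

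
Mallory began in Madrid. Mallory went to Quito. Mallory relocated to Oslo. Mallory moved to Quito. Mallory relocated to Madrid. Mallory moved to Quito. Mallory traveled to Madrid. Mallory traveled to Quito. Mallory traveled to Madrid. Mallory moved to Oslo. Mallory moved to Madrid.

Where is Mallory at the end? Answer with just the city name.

Tracking Mallory's location:
Start: Mallory is in Madrid.
After move 1: Madrid -> Quito. Mallory is in Quito.
After move 2: Quito -> Oslo. Mallory is in Oslo.
After move 3: Oslo -> Quito. Mallory is in Quito.
After move 4: Quito -> Madrid. Mallory is in Madrid.
After move 5: Madrid -> Quito. Mallory is in Quito.
After move 6: Quito -> Madrid. Mallory is in Madrid.
After move 7: Madrid -> Quito. Mallory is in Quito.
After move 8: Quito -> Madrid. Mallory is in Madrid.
After move 9: Madrid -> Oslo. Mallory is in Oslo.
After move 10: Oslo -> Madrid. Mallory is in Madrid.

Answer: Madrid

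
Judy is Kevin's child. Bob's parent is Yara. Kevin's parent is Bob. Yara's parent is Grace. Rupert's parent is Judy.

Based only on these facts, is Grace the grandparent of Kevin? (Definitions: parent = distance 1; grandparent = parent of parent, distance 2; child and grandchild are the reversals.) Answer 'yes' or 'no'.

Answer: no

Derivation:
Reconstructing the parent chain from the given facts:
  Grace -> Yara -> Bob -> Kevin -> Judy -> Rupert
(each arrow means 'parent of the next')
Positions in the chain (0 = top):
  position of Grace: 0
  position of Yara: 1
  position of Bob: 2
  position of Kevin: 3
  position of Judy: 4
  position of Rupert: 5

Grace is at position 0, Kevin is at position 3; signed distance (j - i) = 3.
'grandparent' requires j - i = 2. Actual distance is 3, so the relation does NOT hold.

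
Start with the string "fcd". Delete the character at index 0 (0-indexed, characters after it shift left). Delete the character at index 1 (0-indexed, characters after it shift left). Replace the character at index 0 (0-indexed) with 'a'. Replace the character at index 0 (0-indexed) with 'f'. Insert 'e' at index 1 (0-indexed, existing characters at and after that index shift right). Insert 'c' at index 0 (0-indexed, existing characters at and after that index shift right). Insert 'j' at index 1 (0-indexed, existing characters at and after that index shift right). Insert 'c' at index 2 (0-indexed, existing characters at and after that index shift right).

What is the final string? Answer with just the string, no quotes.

Applying each edit step by step:
Start: "fcd"
Op 1 (delete idx 0 = 'f'): "fcd" -> "cd"
Op 2 (delete idx 1 = 'd'): "cd" -> "c"
Op 3 (replace idx 0: 'c' -> 'a'): "c" -> "a"
Op 4 (replace idx 0: 'a' -> 'f'): "a" -> "f"
Op 5 (insert 'e' at idx 1): "f" -> "fe"
Op 6 (insert 'c' at idx 0): "fe" -> "cfe"
Op 7 (insert 'j' at idx 1): "cfe" -> "cjfe"
Op 8 (insert 'c' at idx 2): "cjfe" -> "cjcfe"

Answer: cjcfe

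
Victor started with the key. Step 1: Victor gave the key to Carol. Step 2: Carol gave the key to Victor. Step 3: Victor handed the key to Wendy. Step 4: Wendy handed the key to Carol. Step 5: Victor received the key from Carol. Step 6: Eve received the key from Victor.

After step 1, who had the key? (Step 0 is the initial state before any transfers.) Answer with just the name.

Tracking the key holder through step 1:
After step 0 (start): Victor
After step 1: Carol

At step 1, the holder is Carol.

Answer: Carol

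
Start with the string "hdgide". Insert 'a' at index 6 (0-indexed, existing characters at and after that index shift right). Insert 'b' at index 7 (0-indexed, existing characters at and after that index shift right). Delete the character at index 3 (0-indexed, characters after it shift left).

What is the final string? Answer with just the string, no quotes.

Applying each edit step by step:
Start: "hdgide"
Op 1 (insert 'a' at idx 6): "hdgide" -> "hdgidea"
Op 2 (insert 'b' at idx 7): "hdgidea" -> "hdgideab"
Op 3 (delete idx 3 = 'i'): "hdgideab" -> "hdgdeab"

Answer: hdgdeab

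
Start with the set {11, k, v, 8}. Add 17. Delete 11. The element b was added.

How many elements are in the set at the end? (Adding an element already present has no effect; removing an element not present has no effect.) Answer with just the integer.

Tracking the set through each operation:
Start: {11, 8, k, v}
Event 1 (add 17): added. Set: {11, 17, 8, k, v}
Event 2 (remove 11): removed. Set: {17, 8, k, v}
Event 3 (add b): added. Set: {17, 8, b, k, v}

Final set: {17, 8, b, k, v} (size 5)

Answer: 5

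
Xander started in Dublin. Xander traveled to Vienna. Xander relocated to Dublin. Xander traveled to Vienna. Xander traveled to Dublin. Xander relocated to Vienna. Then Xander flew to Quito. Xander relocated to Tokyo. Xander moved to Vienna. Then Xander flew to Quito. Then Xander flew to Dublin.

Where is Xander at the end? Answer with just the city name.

Tracking Xander's location:
Start: Xander is in Dublin.
After move 1: Dublin -> Vienna. Xander is in Vienna.
After move 2: Vienna -> Dublin. Xander is in Dublin.
After move 3: Dublin -> Vienna. Xander is in Vienna.
After move 4: Vienna -> Dublin. Xander is in Dublin.
After move 5: Dublin -> Vienna. Xander is in Vienna.
After move 6: Vienna -> Quito. Xander is in Quito.
After move 7: Quito -> Tokyo. Xander is in Tokyo.
After move 8: Tokyo -> Vienna. Xander is in Vienna.
After move 9: Vienna -> Quito. Xander is in Quito.
After move 10: Quito -> Dublin. Xander is in Dublin.

Answer: Dublin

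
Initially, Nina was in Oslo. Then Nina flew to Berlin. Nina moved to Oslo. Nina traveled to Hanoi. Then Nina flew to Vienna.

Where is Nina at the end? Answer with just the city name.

Answer: Vienna

Derivation:
Tracking Nina's location:
Start: Nina is in Oslo.
After move 1: Oslo -> Berlin. Nina is in Berlin.
After move 2: Berlin -> Oslo. Nina is in Oslo.
After move 3: Oslo -> Hanoi. Nina is in Hanoi.
After move 4: Hanoi -> Vienna. Nina is in Vienna.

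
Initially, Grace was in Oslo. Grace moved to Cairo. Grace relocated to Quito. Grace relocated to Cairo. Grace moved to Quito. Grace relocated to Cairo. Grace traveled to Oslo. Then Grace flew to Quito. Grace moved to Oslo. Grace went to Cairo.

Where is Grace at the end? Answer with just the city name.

Tracking Grace's location:
Start: Grace is in Oslo.
After move 1: Oslo -> Cairo. Grace is in Cairo.
After move 2: Cairo -> Quito. Grace is in Quito.
After move 3: Quito -> Cairo. Grace is in Cairo.
After move 4: Cairo -> Quito. Grace is in Quito.
After move 5: Quito -> Cairo. Grace is in Cairo.
After move 6: Cairo -> Oslo. Grace is in Oslo.
After move 7: Oslo -> Quito. Grace is in Quito.
After move 8: Quito -> Oslo. Grace is in Oslo.
After move 9: Oslo -> Cairo. Grace is in Cairo.

Answer: Cairo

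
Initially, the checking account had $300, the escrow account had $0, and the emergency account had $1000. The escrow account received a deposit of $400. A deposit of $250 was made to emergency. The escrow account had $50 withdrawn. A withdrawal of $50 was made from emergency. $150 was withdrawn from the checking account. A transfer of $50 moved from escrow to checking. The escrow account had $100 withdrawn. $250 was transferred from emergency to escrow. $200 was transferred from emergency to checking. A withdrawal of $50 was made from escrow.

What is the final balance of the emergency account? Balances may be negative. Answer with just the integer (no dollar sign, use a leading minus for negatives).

Tracking account balances step by step:
Start: checking=300, escrow=0, emergency=1000
Event 1 (deposit 400 to escrow): escrow: 0 + 400 = 400. Balances: checking=300, escrow=400, emergency=1000
Event 2 (deposit 250 to emergency): emergency: 1000 + 250 = 1250. Balances: checking=300, escrow=400, emergency=1250
Event 3 (withdraw 50 from escrow): escrow: 400 - 50 = 350. Balances: checking=300, escrow=350, emergency=1250
Event 4 (withdraw 50 from emergency): emergency: 1250 - 50 = 1200. Balances: checking=300, escrow=350, emergency=1200
Event 5 (withdraw 150 from checking): checking: 300 - 150 = 150. Balances: checking=150, escrow=350, emergency=1200
Event 6 (transfer 50 escrow -> checking): escrow: 350 - 50 = 300, checking: 150 + 50 = 200. Balances: checking=200, escrow=300, emergency=1200
Event 7 (withdraw 100 from escrow): escrow: 300 - 100 = 200. Balances: checking=200, escrow=200, emergency=1200
Event 8 (transfer 250 emergency -> escrow): emergency: 1200 - 250 = 950, escrow: 200 + 250 = 450. Balances: checking=200, escrow=450, emergency=950
Event 9 (transfer 200 emergency -> checking): emergency: 950 - 200 = 750, checking: 200 + 200 = 400. Balances: checking=400, escrow=450, emergency=750
Event 10 (withdraw 50 from escrow): escrow: 450 - 50 = 400. Balances: checking=400, escrow=400, emergency=750

Final balance of emergency: 750

Answer: 750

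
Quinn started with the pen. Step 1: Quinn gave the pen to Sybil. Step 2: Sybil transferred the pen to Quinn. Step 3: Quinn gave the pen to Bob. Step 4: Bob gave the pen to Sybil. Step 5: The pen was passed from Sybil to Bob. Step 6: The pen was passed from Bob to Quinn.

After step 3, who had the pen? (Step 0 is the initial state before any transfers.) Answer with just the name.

Answer: Bob

Derivation:
Tracking the pen holder through step 3:
After step 0 (start): Quinn
After step 1: Sybil
After step 2: Quinn
After step 3: Bob

At step 3, the holder is Bob.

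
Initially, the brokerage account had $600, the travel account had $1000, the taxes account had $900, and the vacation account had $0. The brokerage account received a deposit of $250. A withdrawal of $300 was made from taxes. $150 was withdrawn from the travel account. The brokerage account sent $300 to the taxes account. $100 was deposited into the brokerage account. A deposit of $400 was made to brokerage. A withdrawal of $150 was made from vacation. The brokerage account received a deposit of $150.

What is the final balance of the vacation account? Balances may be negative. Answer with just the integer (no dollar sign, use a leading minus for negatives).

Answer: -150

Derivation:
Tracking account balances step by step:
Start: brokerage=600, travel=1000, taxes=900, vacation=0
Event 1 (deposit 250 to brokerage): brokerage: 600 + 250 = 850. Balances: brokerage=850, travel=1000, taxes=900, vacation=0
Event 2 (withdraw 300 from taxes): taxes: 900 - 300 = 600. Balances: brokerage=850, travel=1000, taxes=600, vacation=0
Event 3 (withdraw 150 from travel): travel: 1000 - 150 = 850. Balances: brokerage=850, travel=850, taxes=600, vacation=0
Event 4 (transfer 300 brokerage -> taxes): brokerage: 850 - 300 = 550, taxes: 600 + 300 = 900. Balances: brokerage=550, travel=850, taxes=900, vacation=0
Event 5 (deposit 100 to brokerage): brokerage: 550 + 100 = 650. Balances: brokerage=650, travel=850, taxes=900, vacation=0
Event 6 (deposit 400 to brokerage): brokerage: 650 + 400 = 1050. Balances: brokerage=1050, travel=850, taxes=900, vacation=0
Event 7 (withdraw 150 from vacation): vacation: 0 - 150 = -150. Balances: brokerage=1050, travel=850, taxes=900, vacation=-150
Event 8 (deposit 150 to brokerage): brokerage: 1050 + 150 = 1200. Balances: brokerage=1200, travel=850, taxes=900, vacation=-150

Final balance of vacation: -150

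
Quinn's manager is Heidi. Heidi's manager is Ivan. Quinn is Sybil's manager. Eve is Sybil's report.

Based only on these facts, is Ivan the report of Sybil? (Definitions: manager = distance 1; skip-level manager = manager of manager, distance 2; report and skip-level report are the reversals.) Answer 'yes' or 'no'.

Reconstructing the manager chain from the given facts:
  Ivan -> Heidi -> Quinn -> Sybil -> Eve
(each arrow means 'manager of the next')
Positions in the chain (0 = top):
  position of Ivan: 0
  position of Heidi: 1
  position of Quinn: 2
  position of Sybil: 3
  position of Eve: 4

Ivan is at position 0, Sybil is at position 3; signed distance (j - i) = 3.
'report' requires j - i = -1. Actual distance is 3, so the relation does NOT hold.

Answer: no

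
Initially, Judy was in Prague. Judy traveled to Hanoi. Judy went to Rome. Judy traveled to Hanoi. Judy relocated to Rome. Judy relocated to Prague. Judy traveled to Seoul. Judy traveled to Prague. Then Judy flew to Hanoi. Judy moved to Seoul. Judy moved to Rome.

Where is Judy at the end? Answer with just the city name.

Tracking Judy's location:
Start: Judy is in Prague.
After move 1: Prague -> Hanoi. Judy is in Hanoi.
After move 2: Hanoi -> Rome. Judy is in Rome.
After move 3: Rome -> Hanoi. Judy is in Hanoi.
After move 4: Hanoi -> Rome. Judy is in Rome.
After move 5: Rome -> Prague. Judy is in Prague.
After move 6: Prague -> Seoul. Judy is in Seoul.
After move 7: Seoul -> Prague. Judy is in Prague.
After move 8: Prague -> Hanoi. Judy is in Hanoi.
After move 9: Hanoi -> Seoul. Judy is in Seoul.
After move 10: Seoul -> Rome. Judy is in Rome.

Answer: Rome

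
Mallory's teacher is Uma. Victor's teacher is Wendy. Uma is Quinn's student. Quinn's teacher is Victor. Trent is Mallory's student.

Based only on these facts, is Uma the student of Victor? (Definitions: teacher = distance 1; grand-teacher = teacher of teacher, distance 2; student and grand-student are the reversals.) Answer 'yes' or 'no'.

Answer: no

Derivation:
Reconstructing the teacher chain from the given facts:
  Wendy -> Victor -> Quinn -> Uma -> Mallory -> Trent
(each arrow means 'teacher of the next')
Positions in the chain (0 = top):
  position of Wendy: 0
  position of Victor: 1
  position of Quinn: 2
  position of Uma: 3
  position of Mallory: 4
  position of Trent: 5

Uma is at position 3, Victor is at position 1; signed distance (j - i) = -2.
'student' requires j - i = -1. Actual distance is -2, so the relation does NOT hold.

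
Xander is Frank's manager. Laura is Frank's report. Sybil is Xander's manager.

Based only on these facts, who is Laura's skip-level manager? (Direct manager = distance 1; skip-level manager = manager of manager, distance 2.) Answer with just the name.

Reconstructing the manager chain from the given facts:
  Sybil -> Xander -> Frank -> Laura
(each arrow means 'manager of the next')
Positions in the chain (0 = top):
  position of Sybil: 0
  position of Xander: 1
  position of Frank: 2
  position of Laura: 3

Laura is at position 3; the skip-level manager is 2 steps up the chain, i.e. position 1: Xander.

Answer: Xander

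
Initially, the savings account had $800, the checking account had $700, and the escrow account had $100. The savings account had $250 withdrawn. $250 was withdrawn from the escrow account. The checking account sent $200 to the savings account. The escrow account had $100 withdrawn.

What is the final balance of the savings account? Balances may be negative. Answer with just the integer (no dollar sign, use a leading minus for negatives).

Answer: 750

Derivation:
Tracking account balances step by step:
Start: savings=800, checking=700, escrow=100
Event 1 (withdraw 250 from savings): savings: 800 - 250 = 550. Balances: savings=550, checking=700, escrow=100
Event 2 (withdraw 250 from escrow): escrow: 100 - 250 = -150. Balances: savings=550, checking=700, escrow=-150
Event 3 (transfer 200 checking -> savings): checking: 700 - 200 = 500, savings: 550 + 200 = 750. Balances: savings=750, checking=500, escrow=-150
Event 4 (withdraw 100 from escrow): escrow: -150 - 100 = -250. Balances: savings=750, checking=500, escrow=-250

Final balance of savings: 750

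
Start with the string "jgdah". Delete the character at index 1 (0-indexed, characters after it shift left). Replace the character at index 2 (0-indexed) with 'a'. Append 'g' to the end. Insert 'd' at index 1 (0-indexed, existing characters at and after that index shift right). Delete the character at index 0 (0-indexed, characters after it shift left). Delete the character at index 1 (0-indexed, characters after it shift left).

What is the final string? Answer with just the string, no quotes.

Answer: dahg

Derivation:
Applying each edit step by step:
Start: "jgdah"
Op 1 (delete idx 1 = 'g'): "jgdah" -> "jdah"
Op 2 (replace idx 2: 'a' -> 'a'): "jdah" -> "jdah"
Op 3 (append 'g'): "jdah" -> "jdahg"
Op 4 (insert 'd' at idx 1): "jdahg" -> "jddahg"
Op 5 (delete idx 0 = 'j'): "jddahg" -> "ddahg"
Op 6 (delete idx 1 = 'd'): "ddahg" -> "dahg"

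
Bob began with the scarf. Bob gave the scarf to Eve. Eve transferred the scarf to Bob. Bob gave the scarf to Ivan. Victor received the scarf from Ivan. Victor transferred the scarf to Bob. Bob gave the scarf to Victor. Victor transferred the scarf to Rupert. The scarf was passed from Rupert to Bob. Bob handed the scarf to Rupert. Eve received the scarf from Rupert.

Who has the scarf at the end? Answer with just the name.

Tracking the scarf through each event:
Start: Bob has the scarf.
After event 1: Eve has the scarf.
After event 2: Bob has the scarf.
After event 3: Ivan has the scarf.
After event 4: Victor has the scarf.
After event 5: Bob has the scarf.
After event 6: Victor has the scarf.
After event 7: Rupert has the scarf.
After event 8: Bob has the scarf.
After event 9: Rupert has the scarf.
After event 10: Eve has the scarf.

Answer: Eve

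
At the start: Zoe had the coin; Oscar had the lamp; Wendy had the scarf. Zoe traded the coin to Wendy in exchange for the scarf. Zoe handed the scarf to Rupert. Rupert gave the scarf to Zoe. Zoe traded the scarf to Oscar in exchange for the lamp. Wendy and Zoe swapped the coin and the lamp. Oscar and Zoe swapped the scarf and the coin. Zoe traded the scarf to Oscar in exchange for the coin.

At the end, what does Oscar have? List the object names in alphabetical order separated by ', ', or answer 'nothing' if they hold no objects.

Tracking all object holders:
Start: coin:Zoe, lamp:Oscar, scarf:Wendy
Event 1 (swap coin<->scarf: now coin:Wendy, scarf:Zoe). State: coin:Wendy, lamp:Oscar, scarf:Zoe
Event 2 (give scarf: Zoe -> Rupert). State: coin:Wendy, lamp:Oscar, scarf:Rupert
Event 3 (give scarf: Rupert -> Zoe). State: coin:Wendy, lamp:Oscar, scarf:Zoe
Event 4 (swap scarf<->lamp: now scarf:Oscar, lamp:Zoe). State: coin:Wendy, lamp:Zoe, scarf:Oscar
Event 5 (swap coin<->lamp: now coin:Zoe, lamp:Wendy). State: coin:Zoe, lamp:Wendy, scarf:Oscar
Event 6 (swap scarf<->coin: now scarf:Zoe, coin:Oscar). State: coin:Oscar, lamp:Wendy, scarf:Zoe
Event 7 (swap scarf<->coin: now scarf:Oscar, coin:Zoe). State: coin:Zoe, lamp:Wendy, scarf:Oscar

Final state: coin:Zoe, lamp:Wendy, scarf:Oscar
Oscar holds: scarf.

Answer: scarf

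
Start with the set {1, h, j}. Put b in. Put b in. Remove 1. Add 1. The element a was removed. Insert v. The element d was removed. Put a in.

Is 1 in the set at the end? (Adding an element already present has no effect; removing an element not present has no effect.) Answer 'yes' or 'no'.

Tracking the set through each operation:
Start: {1, h, j}
Event 1 (add b): added. Set: {1, b, h, j}
Event 2 (add b): already present, no change. Set: {1, b, h, j}
Event 3 (remove 1): removed. Set: {b, h, j}
Event 4 (add 1): added. Set: {1, b, h, j}
Event 5 (remove a): not present, no change. Set: {1, b, h, j}
Event 6 (add v): added. Set: {1, b, h, j, v}
Event 7 (remove d): not present, no change. Set: {1, b, h, j, v}
Event 8 (add a): added. Set: {1, a, b, h, j, v}

Final set: {1, a, b, h, j, v} (size 6)
1 is in the final set.

Answer: yes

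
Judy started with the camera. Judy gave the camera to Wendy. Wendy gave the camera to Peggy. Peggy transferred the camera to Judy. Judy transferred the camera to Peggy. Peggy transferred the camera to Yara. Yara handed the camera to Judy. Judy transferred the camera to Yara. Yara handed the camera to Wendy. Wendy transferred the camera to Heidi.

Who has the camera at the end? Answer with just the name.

Answer: Heidi

Derivation:
Tracking the camera through each event:
Start: Judy has the camera.
After event 1: Wendy has the camera.
After event 2: Peggy has the camera.
After event 3: Judy has the camera.
After event 4: Peggy has the camera.
After event 5: Yara has the camera.
After event 6: Judy has the camera.
After event 7: Yara has the camera.
After event 8: Wendy has the camera.
After event 9: Heidi has the camera.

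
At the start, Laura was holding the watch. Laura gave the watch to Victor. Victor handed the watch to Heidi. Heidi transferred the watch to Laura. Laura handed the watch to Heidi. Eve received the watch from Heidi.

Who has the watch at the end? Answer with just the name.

Tracking the watch through each event:
Start: Laura has the watch.
After event 1: Victor has the watch.
After event 2: Heidi has the watch.
After event 3: Laura has the watch.
After event 4: Heidi has the watch.
After event 5: Eve has the watch.

Answer: Eve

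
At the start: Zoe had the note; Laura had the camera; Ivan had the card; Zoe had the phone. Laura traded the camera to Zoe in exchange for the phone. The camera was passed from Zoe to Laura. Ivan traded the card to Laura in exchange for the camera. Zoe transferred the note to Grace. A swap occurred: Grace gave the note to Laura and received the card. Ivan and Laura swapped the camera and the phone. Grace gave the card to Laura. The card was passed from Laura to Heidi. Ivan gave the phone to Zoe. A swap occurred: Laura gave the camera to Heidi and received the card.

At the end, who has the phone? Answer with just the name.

Answer: Zoe

Derivation:
Tracking all object holders:
Start: note:Zoe, camera:Laura, card:Ivan, phone:Zoe
Event 1 (swap camera<->phone: now camera:Zoe, phone:Laura). State: note:Zoe, camera:Zoe, card:Ivan, phone:Laura
Event 2 (give camera: Zoe -> Laura). State: note:Zoe, camera:Laura, card:Ivan, phone:Laura
Event 3 (swap card<->camera: now card:Laura, camera:Ivan). State: note:Zoe, camera:Ivan, card:Laura, phone:Laura
Event 4 (give note: Zoe -> Grace). State: note:Grace, camera:Ivan, card:Laura, phone:Laura
Event 5 (swap note<->card: now note:Laura, card:Grace). State: note:Laura, camera:Ivan, card:Grace, phone:Laura
Event 6 (swap camera<->phone: now camera:Laura, phone:Ivan). State: note:Laura, camera:Laura, card:Grace, phone:Ivan
Event 7 (give card: Grace -> Laura). State: note:Laura, camera:Laura, card:Laura, phone:Ivan
Event 8 (give card: Laura -> Heidi). State: note:Laura, camera:Laura, card:Heidi, phone:Ivan
Event 9 (give phone: Ivan -> Zoe). State: note:Laura, camera:Laura, card:Heidi, phone:Zoe
Event 10 (swap camera<->card: now camera:Heidi, card:Laura). State: note:Laura, camera:Heidi, card:Laura, phone:Zoe

Final state: note:Laura, camera:Heidi, card:Laura, phone:Zoe
The phone is held by Zoe.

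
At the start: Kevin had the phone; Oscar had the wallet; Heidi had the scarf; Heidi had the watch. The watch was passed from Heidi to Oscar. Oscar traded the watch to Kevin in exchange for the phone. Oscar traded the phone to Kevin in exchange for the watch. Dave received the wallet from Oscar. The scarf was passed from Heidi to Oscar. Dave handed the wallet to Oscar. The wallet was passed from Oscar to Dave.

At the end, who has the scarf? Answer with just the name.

Tracking all object holders:
Start: phone:Kevin, wallet:Oscar, scarf:Heidi, watch:Heidi
Event 1 (give watch: Heidi -> Oscar). State: phone:Kevin, wallet:Oscar, scarf:Heidi, watch:Oscar
Event 2 (swap watch<->phone: now watch:Kevin, phone:Oscar). State: phone:Oscar, wallet:Oscar, scarf:Heidi, watch:Kevin
Event 3 (swap phone<->watch: now phone:Kevin, watch:Oscar). State: phone:Kevin, wallet:Oscar, scarf:Heidi, watch:Oscar
Event 4 (give wallet: Oscar -> Dave). State: phone:Kevin, wallet:Dave, scarf:Heidi, watch:Oscar
Event 5 (give scarf: Heidi -> Oscar). State: phone:Kevin, wallet:Dave, scarf:Oscar, watch:Oscar
Event 6 (give wallet: Dave -> Oscar). State: phone:Kevin, wallet:Oscar, scarf:Oscar, watch:Oscar
Event 7 (give wallet: Oscar -> Dave). State: phone:Kevin, wallet:Dave, scarf:Oscar, watch:Oscar

Final state: phone:Kevin, wallet:Dave, scarf:Oscar, watch:Oscar
The scarf is held by Oscar.

Answer: Oscar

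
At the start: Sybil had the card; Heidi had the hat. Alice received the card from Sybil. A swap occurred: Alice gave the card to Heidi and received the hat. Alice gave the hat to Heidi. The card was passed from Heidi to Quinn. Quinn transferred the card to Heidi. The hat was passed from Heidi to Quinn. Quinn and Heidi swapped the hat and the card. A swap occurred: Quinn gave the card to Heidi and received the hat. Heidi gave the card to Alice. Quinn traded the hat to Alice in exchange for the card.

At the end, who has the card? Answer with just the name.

Answer: Quinn

Derivation:
Tracking all object holders:
Start: card:Sybil, hat:Heidi
Event 1 (give card: Sybil -> Alice). State: card:Alice, hat:Heidi
Event 2 (swap card<->hat: now card:Heidi, hat:Alice). State: card:Heidi, hat:Alice
Event 3 (give hat: Alice -> Heidi). State: card:Heidi, hat:Heidi
Event 4 (give card: Heidi -> Quinn). State: card:Quinn, hat:Heidi
Event 5 (give card: Quinn -> Heidi). State: card:Heidi, hat:Heidi
Event 6 (give hat: Heidi -> Quinn). State: card:Heidi, hat:Quinn
Event 7 (swap hat<->card: now hat:Heidi, card:Quinn). State: card:Quinn, hat:Heidi
Event 8 (swap card<->hat: now card:Heidi, hat:Quinn). State: card:Heidi, hat:Quinn
Event 9 (give card: Heidi -> Alice). State: card:Alice, hat:Quinn
Event 10 (swap hat<->card: now hat:Alice, card:Quinn). State: card:Quinn, hat:Alice

Final state: card:Quinn, hat:Alice
The card is held by Quinn.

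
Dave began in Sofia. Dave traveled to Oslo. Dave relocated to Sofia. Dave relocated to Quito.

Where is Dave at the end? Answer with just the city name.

Answer: Quito

Derivation:
Tracking Dave's location:
Start: Dave is in Sofia.
After move 1: Sofia -> Oslo. Dave is in Oslo.
After move 2: Oslo -> Sofia. Dave is in Sofia.
After move 3: Sofia -> Quito. Dave is in Quito.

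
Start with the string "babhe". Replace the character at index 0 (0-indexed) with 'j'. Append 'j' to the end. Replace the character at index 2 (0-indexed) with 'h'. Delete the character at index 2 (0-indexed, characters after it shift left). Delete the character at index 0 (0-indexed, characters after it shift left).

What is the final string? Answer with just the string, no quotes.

Answer: ahej

Derivation:
Applying each edit step by step:
Start: "babhe"
Op 1 (replace idx 0: 'b' -> 'j'): "babhe" -> "jabhe"
Op 2 (append 'j'): "jabhe" -> "jabhej"
Op 3 (replace idx 2: 'b' -> 'h'): "jabhej" -> "jahhej"
Op 4 (delete idx 2 = 'h'): "jahhej" -> "jahej"
Op 5 (delete idx 0 = 'j'): "jahej" -> "ahej"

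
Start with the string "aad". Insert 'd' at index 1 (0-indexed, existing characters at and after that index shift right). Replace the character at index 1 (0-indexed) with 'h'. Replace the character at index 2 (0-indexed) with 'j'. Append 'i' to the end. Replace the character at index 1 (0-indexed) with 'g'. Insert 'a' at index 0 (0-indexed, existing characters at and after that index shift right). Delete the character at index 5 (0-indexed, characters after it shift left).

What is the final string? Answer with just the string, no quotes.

Answer: aagjd

Derivation:
Applying each edit step by step:
Start: "aad"
Op 1 (insert 'd' at idx 1): "aad" -> "adad"
Op 2 (replace idx 1: 'd' -> 'h'): "adad" -> "ahad"
Op 3 (replace idx 2: 'a' -> 'j'): "ahad" -> "ahjd"
Op 4 (append 'i'): "ahjd" -> "ahjdi"
Op 5 (replace idx 1: 'h' -> 'g'): "ahjdi" -> "agjdi"
Op 6 (insert 'a' at idx 0): "agjdi" -> "aagjdi"
Op 7 (delete idx 5 = 'i'): "aagjdi" -> "aagjd"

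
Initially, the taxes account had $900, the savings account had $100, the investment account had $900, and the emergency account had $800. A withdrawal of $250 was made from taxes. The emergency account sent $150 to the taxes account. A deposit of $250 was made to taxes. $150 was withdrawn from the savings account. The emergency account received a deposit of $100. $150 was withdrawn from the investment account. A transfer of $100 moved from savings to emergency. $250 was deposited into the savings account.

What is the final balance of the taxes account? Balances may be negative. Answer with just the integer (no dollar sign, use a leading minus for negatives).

Tracking account balances step by step:
Start: taxes=900, savings=100, investment=900, emergency=800
Event 1 (withdraw 250 from taxes): taxes: 900 - 250 = 650. Balances: taxes=650, savings=100, investment=900, emergency=800
Event 2 (transfer 150 emergency -> taxes): emergency: 800 - 150 = 650, taxes: 650 + 150 = 800. Balances: taxes=800, savings=100, investment=900, emergency=650
Event 3 (deposit 250 to taxes): taxes: 800 + 250 = 1050. Balances: taxes=1050, savings=100, investment=900, emergency=650
Event 4 (withdraw 150 from savings): savings: 100 - 150 = -50. Balances: taxes=1050, savings=-50, investment=900, emergency=650
Event 5 (deposit 100 to emergency): emergency: 650 + 100 = 750. Balances: taxes=1050, savings=-50, investment=900, emergency=750
Event 6 (withdraw 150 from investment): investment: 900 - 150 = 750. Balances: taxes=1050, savings=-50, investment=750, emergency=750
Event 7 (transfer 100 savings -> emergency): savings: -50 - 100 = -150, emergency: 750 + 100 = 850. Balances: taxes=1050, savings=-150, investment=750, emergency=850
Event 8 (deposit 250 to savings): savings: -150 + 250 = 100. Balances: taxes=1050, savings=100, investment=750, emergency=850

Final balance of taxes: 1050

Answer: 1050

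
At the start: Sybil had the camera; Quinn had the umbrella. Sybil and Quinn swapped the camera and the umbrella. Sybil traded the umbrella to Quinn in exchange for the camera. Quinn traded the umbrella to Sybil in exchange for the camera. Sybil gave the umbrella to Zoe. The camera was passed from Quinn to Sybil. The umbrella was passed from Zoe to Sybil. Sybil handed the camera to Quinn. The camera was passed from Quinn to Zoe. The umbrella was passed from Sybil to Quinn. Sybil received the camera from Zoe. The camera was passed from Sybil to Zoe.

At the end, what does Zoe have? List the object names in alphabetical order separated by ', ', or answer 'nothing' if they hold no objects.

Tracking all object holders:
Start: camera:Sybil, umbrella:Quinn
Event 1 (swap camera<->umbrella: now camera:Quinn, umbrella:Sybil). State: camera:Quinn, umbrella:Sybil
Event 2 (swap umbrella<->camera: now umbrella:Quinn, camera:Sybil). State: camera:Sybil, umbrella:Quinn
Event 3 (swap umbrella<->camera: now umbrella:Sybil, camera:Quinn). State: camera:Quinn, umbrella:Sybil
Event 4 (give umbrella: Sybil -> Zoe). State: camera:Quinn, umbrella:Zoe
Event 5 (give camera: Quinn -> Sybil). State: camera:Sybil, umbrella:Zoe
Event 6 (give umbrella: Zoe -> Sybil). State: camera:Sybil, umbrella:Sybil
Event 7 (give camera: Sybil -> Quinn). State: camera:Quinn, umbrella:Sybil
Event 8 (give camera: Quinn -> Zoe). State: camera:Zoe, umbrella:Sybil
Event 9 (give umbrella: Sybil -> Quinn). State: camera:Zoe, umbrella:Quinn
Event 10 (give camera: Zoe -> Sybil). State: camera:Sybil, umbrella:Quinn
Event 11 (give camera: Sybil -> Zoe). State: camera:Zoe, umbrella:Quinn

Final state: camera:Zoe, umbrella:Quinn
Zoe holds: camera.

Answer: camera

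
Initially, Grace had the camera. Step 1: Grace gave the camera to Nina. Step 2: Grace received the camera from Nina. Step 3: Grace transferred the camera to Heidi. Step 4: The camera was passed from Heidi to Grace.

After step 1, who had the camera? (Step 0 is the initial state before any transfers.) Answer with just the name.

Tracking the camera holder through step 1:
After step 0 (start): Grace
After step 1: Nina

At step 1, the holder is Nina.

Answer: Nina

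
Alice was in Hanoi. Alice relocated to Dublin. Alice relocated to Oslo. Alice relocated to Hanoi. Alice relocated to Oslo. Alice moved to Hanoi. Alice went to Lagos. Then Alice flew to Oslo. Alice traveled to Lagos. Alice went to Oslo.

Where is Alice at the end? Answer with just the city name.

Tracking Alice's location:
Start: Alice is in Hanoi.
After move 1: Hanoi -> Dublin. Alice is in Dublin.
After move 2: Dublin -> Oslo. Alice is in Oslo.
After move 3: Oslo -> Hanoi. Alice is in Hanoi.
After move 4: Hanoi -> Oslo. Alice is in Oslo.
After move 5: Oslo -> Hanoi. Alice is in Hanoi.
After move 6: Hanoi -> Lagos. Alice is in Lagos.
After move 7: Lagos -> Oslo. Alice is in Oslo.
After move 8: Oslo -> Lagos. Alice is in Lagos.
After move 9: Lagos -> Oslo. Alice is in Oslo.

Answer: Oslo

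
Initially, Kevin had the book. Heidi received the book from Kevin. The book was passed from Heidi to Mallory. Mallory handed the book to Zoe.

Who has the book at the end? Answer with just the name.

Answer: Zoe

Derivation:
Tracking the book through each event:
Start: Kevin has the book.
After event 1: Heidi has the book.
After event 2: Mallory has the book.
After event 3: Zoe has the book.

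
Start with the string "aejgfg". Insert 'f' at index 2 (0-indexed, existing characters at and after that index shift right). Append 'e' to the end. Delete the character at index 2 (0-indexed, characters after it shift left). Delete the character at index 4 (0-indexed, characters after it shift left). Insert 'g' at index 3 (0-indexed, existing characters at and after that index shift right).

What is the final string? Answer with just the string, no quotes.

Applying each edit step by step:
Start: "aejgfg"
Op 1 (insert 'f' at idx 2): "aejgfg" -> "aefjgfg"
Op 2 (append 'e'): "aefjgfg" -> "aefjgfge"
Op 3 (delete idx 2 = 'f'): "aefjgfge" -> "aejgfge"
Op 4 (delete idx 4 = 'f'): "aejgfge" -> "aejgge"
Op 5 (insert 'g' at idx 3): "aejgge" -> "aejggge"

Answer: aejggge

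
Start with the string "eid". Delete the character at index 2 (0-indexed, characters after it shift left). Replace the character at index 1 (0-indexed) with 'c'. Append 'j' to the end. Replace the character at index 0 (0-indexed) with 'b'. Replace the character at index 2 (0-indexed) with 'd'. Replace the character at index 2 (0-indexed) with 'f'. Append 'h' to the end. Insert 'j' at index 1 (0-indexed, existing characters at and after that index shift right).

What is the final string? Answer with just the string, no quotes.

Applying each edit step by step:
Start: "eid"
Op 1 (delete idx 2 = 'd'): "eid" -> "ei"
Op 2 (replace idx 1: 'i' -> 'c'): "ei" -> "ec"
Op 3 (append 'j'): "ec" -> "ecj"
Op 4 (replace idx 0: 'e' -> 'b'): "ecj" -> "bcj"
Op 5 (replace idx 2: 'j' -> 'd'): "bcj" -> "bcd"
Op 6 (replace idx 2: 'd' -> 'f'): "bcd" -> "bcf"
Op 7 (append 'h'): "bcf" -> "bcfh"
Op 8 (insert 'j' at idx 1): "bcfh" -> "bjcfh"

Answer: bjcfh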